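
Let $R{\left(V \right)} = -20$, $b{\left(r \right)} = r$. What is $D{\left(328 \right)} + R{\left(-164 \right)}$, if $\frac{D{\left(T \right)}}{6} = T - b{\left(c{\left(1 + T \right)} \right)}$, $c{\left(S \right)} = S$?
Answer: $-26$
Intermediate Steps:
$D{\left(T \right)} = -6$ ($D{\left(T \right)} = 6 \left(T - \left(1 + T\right)\right) = 6 \left(-1\right) = -6$)
$D{\left(328 \right)} + R{\left(-164 \right)} = -6 - 20 = -26$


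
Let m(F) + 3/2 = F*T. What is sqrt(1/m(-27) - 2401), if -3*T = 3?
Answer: I*sqrt(6244899)/51 ≈ 49.0*I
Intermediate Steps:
T = -1 (T = -1/3*3 = -1)
m(F) = -3/2 - F (m(F) = -3/2 + F*(-1) = -3/2 - F)
sqrt(1/m(-27) - 2401) = sqrt(1/(-3/2 - 1*(-27)) - 2401) = sqrt(1/(-3/2 + 27) - 2401) = sqrt(1/(51/2) - 2401) = sqrt(2/51 - 2401) = sqrt(-122449/51) = I*sqrt(6244899)/51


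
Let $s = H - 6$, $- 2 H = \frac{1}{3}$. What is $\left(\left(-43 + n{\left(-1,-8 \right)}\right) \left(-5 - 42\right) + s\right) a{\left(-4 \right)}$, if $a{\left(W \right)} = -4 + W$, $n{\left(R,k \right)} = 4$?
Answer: $- \frac{43844}{3} \approx -14615.0$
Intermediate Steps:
$H = - \frac{1}{6}$ ($H = - \frac{1}{2 \cdot 3} = \left(- \frac{1}{2}\right) \frac{1}{3} = - \frac{1}{6} \approx -0.16667$)
$s = - \frac{37}{6}$ ($s = - \frac{1}{6} - 6 = - \frac{37}{6} \approx -6.1667$)
$\left(\left(-43 + n{\left(-1,-8 \right)}\right) \left(-5 - 42\right) + s\right) a{\left(-4 \right)} = \left(\left(-43 + 4\right) \left(-5 - 42\right) - \frac{37}{6}\right) \left(-4 - 4\right) = \left(\left(-39\right) \left(-47\right) - \frac{37}{6}\right) \left(-8\right) = \left(1833 - \frac{37}{6}\right) \left(-8\right) = \frac{10961}{6} \left(-8\right) = - \frac{43844}{3}$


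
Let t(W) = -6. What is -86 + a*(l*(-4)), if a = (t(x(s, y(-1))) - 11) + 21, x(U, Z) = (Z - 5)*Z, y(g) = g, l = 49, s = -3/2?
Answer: -870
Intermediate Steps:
s = -3/2 (s = -3*½ = -3/2 ≈ -1.5000)
x(U, Z) = Z*(-5 + Z) (x(U, Z) = (-5 + Z)*Z = Z*(-5 + Z))
a = 4 (a = (-6 - 11) + 21 = -17 + 21 = 4)
-86 + a*(l*(-4)) = -86 + 4*(49*(-4)) = -86 + 4*(-196) = -86 - 784 = -870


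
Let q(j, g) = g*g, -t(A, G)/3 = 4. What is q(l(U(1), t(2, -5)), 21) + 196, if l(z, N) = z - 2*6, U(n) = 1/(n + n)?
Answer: 637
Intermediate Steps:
U(n) = 1/(2*n)
t(A, G) = -12 (t(A, G) = -3*4 = -12)
l(z, N) = -12 + z (l(z, N) = z - 12 = -12 + z)
q(j, g) = g²
q(l(U(1), t(2, -5)), 21) + 196 = 21² + 196 = 441 + 196 = 637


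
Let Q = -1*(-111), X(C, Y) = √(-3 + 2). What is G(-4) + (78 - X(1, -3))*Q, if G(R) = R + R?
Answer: 8650 - 111*I ≈ 8650.0 - 111.0*I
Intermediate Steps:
X(C, Y) = I (X(C, Y) = √(-1) = I)
G(R) = 2*R
Q = 111
G(-4) + (78 - X(1, -3))*Q = 2*(-4) + (78 - I)*111 = -8 + (8658 - 111*I) = 8650 - 111*I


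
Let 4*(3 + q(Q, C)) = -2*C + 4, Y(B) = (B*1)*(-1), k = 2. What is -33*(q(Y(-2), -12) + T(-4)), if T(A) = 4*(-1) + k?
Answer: -66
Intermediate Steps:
Y(B) = -B (Y(B) = B*(-1) = -B)
q(Q, C) = -2 - C/2 (q(Q, C) = -3 + (-2*C + 4)/4 = -3 + (4 - 2*C)/4 = -3 + (1 - C/2) = -2 - C/2)
T(A) = -2 (T(A) = 4*(-1) + 2 = -4 + 2 = -2)
-33*(q(Y(-2), -12) + T(-4)) = -33*((-2 - 1/2*(-12)) - 2) = -33*((-2 + 6) - 2) = -33*(4 - 2) = -33*2 = -66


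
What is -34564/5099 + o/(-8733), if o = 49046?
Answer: -551932966/44529567 ≈ -12.395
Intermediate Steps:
-34564/5099 + o/(-8733) = -34564/5099 + 49046/(-8733) = -34564*1/5099 + 49046*(-1/8733) = -34564/5099 - 49046/8733 = -551932966/44529567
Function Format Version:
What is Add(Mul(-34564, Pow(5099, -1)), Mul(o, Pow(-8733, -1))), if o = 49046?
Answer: Rational(-551932966, 44529567) ≈ -12.395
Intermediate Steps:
Add(Mul(-34564, Pow(5099, -1)), Mul(o, Pow(-8733, -1))) = Add(Mul(-34564, Pow(5099, -1)), Mul(49046, Pow(-8733, -1))) = Add(Mul(-34564, Rational(1, 5099)), Mul(49046, Rational(-1, 8733))) = Add(Rational(-34564, 5099), Rational(-49046, 8733)) = Rational(-551932966, 44529567)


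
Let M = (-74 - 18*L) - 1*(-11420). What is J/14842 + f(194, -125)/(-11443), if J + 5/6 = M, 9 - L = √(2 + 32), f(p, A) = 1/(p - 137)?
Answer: 14588433599/19361418684 + 9*√34/7421 ≈ 0.76055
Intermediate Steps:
f(p, A) = 1/(-137 + p)
L = 9 - √34 (L = 9 - √(2 + 32) = 9 - √34 ≈ 3.1690)
M = 11184 + 18*√34 (M = (-74 - 18*(9 - √34)) - 1*(-11420) = (-74 + (-162 + 18*√34)) + 11420 = (-236 + 18*√34) + 11420 = 11184 + 18*√34 ≈ 11289.)
J = 67099/6 + 18*√34 (J = -⅚ + (11184 + 18*√34) = 67099/6 + 18*√34 ≈ 11288.)
J/14842 + f(194, -125)/(-11443) = (67099/6 + 18*√34)/14842 + 1/((-137 + 194)*(-11443)) = (67099/6 + 18*√34)*(1/14842) - 1/11443/57 = (67099/89052 + 9*√34/7421) + (1/57)*(-1/11443) = (67099/89052 + 9*√34/7421) - 1/652251 = 14588433599/19361418684 + 9*√34/7421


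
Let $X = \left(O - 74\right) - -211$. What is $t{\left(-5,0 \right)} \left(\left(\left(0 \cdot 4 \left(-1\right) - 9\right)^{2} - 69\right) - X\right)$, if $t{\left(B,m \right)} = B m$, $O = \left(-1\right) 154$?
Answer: $0$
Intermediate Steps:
$O = -154$
$X = -17$ ($X = \left(-154 - 74\right) - -211 = \left(-154 - 74\right) + 211 = -228 + 211 = -17$)
$t{\left(-5,0 \right)} \left(\left(\left(0 \cdot 4 \left(-1\right) - 9\right)^{2} - 69\right) - X\right) = \left(-5\right) 0 \left(\left(\left(0 \cdot 4 \left(-1\right) - 9\right)^{2} - 69\right) - -17\right) = 0 \left(\left(\left(0 \left(-1\right) - 9\right)^{2} - 69\right) + 17\right) = 0 \left(\left(\left(0 - 9\right)^{2} - 69\right) + 17\right) = 0 \left(\left(\left(-9\right)^{2} - 69\right) + 17\right) = 0 \left(\left(81 - 69\right) + 17\right) = 0 \left(12 + 17\right) = 0 \cdot 29 = 0$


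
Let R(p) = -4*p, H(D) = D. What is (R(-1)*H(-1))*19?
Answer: -76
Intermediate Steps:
(R(-1)*H(-1))*19 = (-4*(-1)*(-1))*19 = (4*(-1))*19 = -4*19 = -76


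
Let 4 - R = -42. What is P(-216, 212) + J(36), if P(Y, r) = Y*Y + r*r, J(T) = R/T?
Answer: 1648823/18 ≈ 91601.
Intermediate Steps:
R = 46 (R = 4 - 1*(-42) = 4 + 42 = 46)
J(T) = 46/T
P(Y, r) = Y² + r²
P(-216, 212) + J(36) = ((-216)² + 212²) + 46/36 = (46656 + 44944) + 46*(1/36) = 91600 + 23/18 = 1648823/18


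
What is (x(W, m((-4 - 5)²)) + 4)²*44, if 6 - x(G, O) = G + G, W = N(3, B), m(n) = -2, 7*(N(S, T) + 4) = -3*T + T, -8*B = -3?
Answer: 715275/49 ≈ 14597.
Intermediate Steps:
B = 3/8 (B = -⅛*(-3) = 3/8 ≈ 0.37500)
N(S, T) = -4 - 2*T/7 (N(S, T) = -4 + (-3*T + T)/7 = -4 + (-2*T)/7 = -4 - 2*T/7)
W = -115/28 (W = -4 - 2/7*3/8 = -4 - 3/28 = -115/28 ≈ -4.1071)
x(G, O) = 6 - 2*G (x(G, O) = 6 - (G + G) = 6 - 2*G)
(x(W, m((-4 - 5)²)) + 4)²*44 = ((6 - 2*(-115/28)) + 4)²*44 = ((6 + 115/14) + 4)²*44 = (199/14 + 4)²*44 = (255/14)²*44 = (65025/196)*44 = 715275/49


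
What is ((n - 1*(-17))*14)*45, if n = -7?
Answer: 6300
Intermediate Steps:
((n - 1*(-17))*14)*45 = ((-7 - 1*(-17))*14)*45 = ((-7 + 17)*14)*45 = (10*14)*45 = 140*45 = 6300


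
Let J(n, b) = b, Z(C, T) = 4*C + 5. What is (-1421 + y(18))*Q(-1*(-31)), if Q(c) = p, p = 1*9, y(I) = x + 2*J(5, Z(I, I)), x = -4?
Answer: -11439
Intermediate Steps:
Z(C, T) = 5 + 4*C
y(I) = 6 + 8*I (y(I) = -4 + 2*(5 + 4*I) = -4 + (10 + 8*I) = 6 + 8*I)
p = 9
Q(c) = 9
(-1421 + y(18))*Q(-1*(-31)) = (-1421 + (6 + 8*18))*9 = (-1421 + (6 + 144))*9 = (-1421 + 150)*9 = -1271*9 = -11439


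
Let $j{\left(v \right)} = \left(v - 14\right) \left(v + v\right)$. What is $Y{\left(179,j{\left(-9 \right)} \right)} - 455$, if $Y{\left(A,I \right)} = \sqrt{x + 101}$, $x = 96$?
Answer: $-455 + \sqrt{197} \approx -440.96$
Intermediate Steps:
$j{\left(v \right)} = 2 v \left(-14 + v\right)$ ($j{\left(v \right)} = \left(-14 + v\right) 2 v = 2 v \left(-14 + v\right)$)
$Y{\left(A,I \right)} = \sqrt{197}$ ($Y{\left(A,I \right)} = \sqrt{96 + 101} = \sqrt{197}$)
$Y{\left(179,j{\left(-9 \right)} \right)} - 455 = \sqrt{197} - 455 = -455 + \sqrt{197}$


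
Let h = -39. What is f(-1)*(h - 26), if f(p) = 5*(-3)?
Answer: 975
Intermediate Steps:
f(p) = -15
f(-1)*(h - 26) = -15*(-39 - 26) = -15*(-65) = 975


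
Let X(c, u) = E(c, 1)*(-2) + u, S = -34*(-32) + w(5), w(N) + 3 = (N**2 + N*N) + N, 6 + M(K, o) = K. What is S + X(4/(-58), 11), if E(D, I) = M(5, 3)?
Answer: 1153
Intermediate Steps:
M(K, o) = -6 + K
w(N) = -3 + N + 2*N**2 (w(N) = -3 + ((N**2 + N*N) + N) = -3 + ((N**2 + N**2) + N) = -3 + (2*N**2 + N) = -3 + (N + 2*N**2) = -3 + N + 2*N**2)
E(D, I) = -1 (E(D, I) = -6 + 5 = -1)
S = 1140 (S = -34*(-32) + (-3 + 5 + 2*5**2) = 1088 + (-3 + 5 + 2*25) = 1088 + (-3 + 5 + 50) = 1088 + 52 = 1140)
X(c, u) = 2 + u (X(c, u) = -1*(-2) + u = 2 + u)
S + X(4/(-58), 11) = 1140 + (2 + 11) = 1140 + 13 = 1153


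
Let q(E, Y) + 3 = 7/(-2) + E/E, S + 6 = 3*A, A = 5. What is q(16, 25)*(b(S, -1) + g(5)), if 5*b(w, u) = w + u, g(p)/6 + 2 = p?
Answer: -539/5 ≈ -107.80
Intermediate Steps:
g(p) = -12 + 6*p
S = 9 (S = -6 + 3*5 = -6 + 15 = 9)
q(E, Y) = -11/2 (q(E, Y) = -3 + (7/(-2) + E/E) = -3 + (7*(-½) + 1) = -3 + (-7/2 + 1) = -3 - 5/2 = -11/2)
b(w, u) = u/5 + w/5 (b(w, u) = (w + u)/5 = (u + w)/5 = u/5 + w/5)
q(16, 25)*(b(S, -1) + g(5)) = -11*(((⅕)*(-1) + (⅕)*9) + (-12 + 6*5))/2 = -11*((-⅕ + 9/5) + (-12 + 30))/2 = -11*(8/5 + 18)/2 = -11/2*98/5 = -539/5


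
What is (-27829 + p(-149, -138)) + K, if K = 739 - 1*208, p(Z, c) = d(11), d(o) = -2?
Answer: -27300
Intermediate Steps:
p(Z, c) = -2
K = 531 (K = 739 - 208 = 531)
(-27829 + p(-149, -138)) + K = (-27829 - 2) + 531 = -27831 + 531 = -27300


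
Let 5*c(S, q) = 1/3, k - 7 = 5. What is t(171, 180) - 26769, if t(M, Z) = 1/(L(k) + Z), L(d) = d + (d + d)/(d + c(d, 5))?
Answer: -939912947/35112 ≈ -26769.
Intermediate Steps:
k = 12 (k = 7 + 5 = 12)
c(S, q) = 1/15 (c(S, q) = (⅕)/3 = (⅕)*(⅓) = 1/15)
L(d) = d + 2*d/(1/15 + d) (L(d) = d + (d + d)/(d + 1/15) = d + (2*d)/(1/15 + d) = d + 2*d/(1/15 + d))
t(M, Z) = 1/(2532/181 + Z) (t(M, Z) = 1/(12*(31 + 15*12)/(1 + 15*12) + Z) = 1/(12*(31 + 180)/(1 + 180) + Z) = 1/(12*211/181 + Z) = 1/(12*(1/181)*211 + Z) = 1/(2532/181 + Z))
t(171, 180) - 26769 = 181/(2532 + 181*180) - 26769 = 181/(2532 + 32580) - 26769 = 181/35112 - 26769 = -939912947/35112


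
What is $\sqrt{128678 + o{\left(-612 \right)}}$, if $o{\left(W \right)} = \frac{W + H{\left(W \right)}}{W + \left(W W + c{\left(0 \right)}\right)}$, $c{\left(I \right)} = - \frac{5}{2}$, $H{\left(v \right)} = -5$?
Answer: $\frac{16 \sqrt{281127791112427}}{747859} \approx 358.72$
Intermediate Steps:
$c{\left(I \right)} = - \frac{5}{2}$ ($c{\left(I \right)} = \left(-5\right) \frac{1}{2} = - \frac{5}{2}$)
$o{\left(W \right)} = \frac{-5 + W}{- \frac{5}{2} + W + W^{2}}$ ($o{\left(W \right)} = \frac{W - 5}{W + \left(W W - \frac{5}{2}\right)} = \frac{-5 + W}{W + \left(W^{2} - \frac{5}{2}\right)} = \frac{-5 + W}{W + \left(- \frac{5}{2} + W^{2}\right)} = \frac{-5 + W}{- \frac{5}{2} + W + W^{2}}$)
$\sqrt{128678 + o{\left(-612 \right)}} = \sqrt{128678 + \frac{2 \left(-5 - 612\right)}{-5 + 2 \left(-612\right) + 2 \left(-612\right)^{2}}} = \sqrt{128678 + 2 \frac{1}{-5 - 1224 + 2 \cdot 374544} \left(-617\right)} = \sqrt{128678 + 2 \frac{1}{-5 - 1224 + 749088} \left(-617\right)} = \sqrt{128678 + 2 \cdot \frac{1}{747859} \left(-617\right)} = \sqrt{128678 - \frac{1234}{747859}} = \sqrt{\frac{96232999168}{747859}} = \frac{16 \sqrt{281127791112427}}{747859}$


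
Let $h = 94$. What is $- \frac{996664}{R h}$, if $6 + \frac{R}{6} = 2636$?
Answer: $- \frac{124583}{185415} \approx -0.67191$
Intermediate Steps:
$R = 15780$ ($R = -36 + 6 \cdot 2636 = -36 + 15816 = 15780$)
$- \frac{996664}{R h} = - \frac{996664}{15780 \cdot 94} = - \frac{996664}{1483320} = \left(-996664\right) \frac{1}{1483320} = - \frac{124583}{185415}$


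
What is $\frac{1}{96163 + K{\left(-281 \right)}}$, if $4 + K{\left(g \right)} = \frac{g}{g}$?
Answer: $\frac{1}{96160} \approx 1.0399 \cdot 10^{-5}$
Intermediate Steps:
$K{\left(g \right)} = -3$ ($K{\left(g \right)} = -4 + \frac{g}{g} = -4 + 1 = -3$)
$\frac{1}{96163 + K{\left(-281 \right)}} = \frac{1}{96163 - 3} = \frac{1}{96160}$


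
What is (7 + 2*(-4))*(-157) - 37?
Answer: 120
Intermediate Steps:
(7 + 2*(-4))*(-157) - 37 = (7 - 8)*(-157) - 37 = -1*(-157) - 37 = 157 - 37 = 120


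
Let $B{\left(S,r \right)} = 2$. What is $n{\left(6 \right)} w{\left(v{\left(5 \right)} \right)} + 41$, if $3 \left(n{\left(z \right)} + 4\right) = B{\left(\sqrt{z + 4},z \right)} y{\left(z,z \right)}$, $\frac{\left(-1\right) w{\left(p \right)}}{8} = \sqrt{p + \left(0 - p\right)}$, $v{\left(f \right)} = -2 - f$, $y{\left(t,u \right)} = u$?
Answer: $41$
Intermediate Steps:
$w{\left(p \right)} = 0$ ($w{\left(p \right)} = - 8 \sqrt{p + \left(0 - p\right)} = - 8 \sqrt{p - p} = - 8 \sqrt{0} = \left(-8\right) 0 = 0$)
$n{\left(z \right)} = -4 + \frac{2 z}{3}$
$n{\left(6 \right)} w{\left(v{\left(5 \right)} \right)} + 41 = \left(-4 + \frac{2}{3} \cdot 6\right) 0 + 41 = \left(-4 + 4\right) 0 + 41 = 0 \cdot 0 + 41 = 0 + 41 = 41$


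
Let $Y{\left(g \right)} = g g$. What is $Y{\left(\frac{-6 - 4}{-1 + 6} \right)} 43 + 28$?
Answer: $200$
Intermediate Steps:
$Y{\left(g \right)} = g^{2}$
$Y{\left(\frac{-6 - 4}{-1 + 6} \right)} 43 + 28 = \left(\frac{-6 - 4}{-1 + 6}\right)^{2} \cdot 43 + 28 = \left(- \frac{10}{5}\right)^{2} \cdot 43 + 28 = \left(\left(-10\right) \frac{1}{5}\right)^{2} \cdot 43 + 28 = \left(-2\right)^{2} \cdot 43 + 28 = 4 \cdot 43 + 28 = 172 + 28 = 200$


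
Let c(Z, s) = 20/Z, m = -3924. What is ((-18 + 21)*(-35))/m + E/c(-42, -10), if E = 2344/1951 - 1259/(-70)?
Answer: -642223621/15949425 ≈ -40.266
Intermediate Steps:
E = 2620389/136570 (E = 2344*(1/1951) - 1259*(-1/70) = 2344/1951 + 1259/70 = 2620389/136570 ≈ 19.187)
((-18 + 21)*(-35))/m + E/c(-42, -10) = ((-18 + 21)*(-35))/(-3924) + 2620389/(136570*((20/(-42)))) = (3*(-35))*(-1/3924) + 2620389/(136570*((20*(-1/42)))) = -105*(-1/3924) + 2620389/(136570*(-10/21)) = 35/1308 + (2620389/136570)*(-21/10) = 35/1308 - 7861167/195100 = -642223621/15949425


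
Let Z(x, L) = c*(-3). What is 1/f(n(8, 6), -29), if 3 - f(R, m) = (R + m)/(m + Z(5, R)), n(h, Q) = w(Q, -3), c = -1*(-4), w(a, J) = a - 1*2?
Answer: 41/98 ≈ 0.41837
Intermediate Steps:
w(a, J) = -2 + a (w(a, J) = a - 2 = -2 + a)
c = 4
Z(x, L) = -12 (Z(x, L) = 4*(-3) = -12)
n(h, Q) = -2 + Q
f(R, m) = 3 - (R + m)/(-12 + m) (f(R, m) = 3 - (R + m)/(m - 12) = 3 - (R + m)/(-12 + m))
1/f(n(8, 6), -29) = 1/((-36 - (-2 + 6) + 2*(-29))/(-12 - 29)) = 1/((-36 - 1*4 - 58)/(-41)) = 1/(-(-36 - 4 - 58)/41) = 1/(-1/41*(-98)) = 1/(98/41) = 41/98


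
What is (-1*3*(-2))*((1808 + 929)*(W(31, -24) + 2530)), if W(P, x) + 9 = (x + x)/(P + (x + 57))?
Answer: 82775091/2 ≈ 4.1388e+7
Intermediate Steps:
W(P, x) = -9 + 2*x/(57 + P + x) (W(P, x) = -9 + (x + x)/(P + (x + 57)) = -9 + (2*x)/(P + (57 + x)) = -9 + (2*x)/(57 + P + x) = -9 + 2*x/(57 + P + x))
(-1*3*(-2))*((1808 + 929)*(W(31, -24) + 2530)) = (-1*3*(-2))*((1808 + 929)*((-513 - 9*31 - 7*(-24))/(57 + 31 - 24) + 2530)) = (-3*(-2))*(2737*((-513 - 279 + 168)/64 + 2530)) = 6*(2737*((1/64)*(-624) + 2530)) = 6*(2737*(-39/4 + 2530)) = 6*(2737*(10081/4)) = 6*(27591697/4) = 82775091/2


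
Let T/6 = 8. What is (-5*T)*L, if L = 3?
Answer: -720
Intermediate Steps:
T = 48 (T = 6*8 = 48)
(-5*T)*L = -5*48*3 = -240*3 = -720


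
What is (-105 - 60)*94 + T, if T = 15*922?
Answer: -1680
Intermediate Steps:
T = 13830
(-105 - 60)*94 + T = (-105 - 60)*94 + 13830 = -165*94 + 13830 = -15510 + 13830 = -1680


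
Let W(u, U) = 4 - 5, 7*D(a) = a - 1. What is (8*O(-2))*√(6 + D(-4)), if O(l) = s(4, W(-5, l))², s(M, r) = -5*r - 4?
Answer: 8*√259/7 ≈ 18.393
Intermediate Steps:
D(a) = -⅐ + a/7 (D(a) = (a - 1)/7 = (-1 + a)/7 = -⅐ + a/7)
W(u, U) = -1
s(M, r) = -4 - 5*r
O(l) = 1 (O(l) = (-4 - 5*(-1))² = (-4 + 5)² = 1² = 1)
(8*O(-2))*√(6 + D(-4)) = (8*1)*√(6 + (-⅐ + (⅐)*(-4))) = 8*√(6 + (-⅐ - 4/7)) = 8*√(6 - 5/7) = 8*√(37/7) = 8*(√259/7) = 8*√259/7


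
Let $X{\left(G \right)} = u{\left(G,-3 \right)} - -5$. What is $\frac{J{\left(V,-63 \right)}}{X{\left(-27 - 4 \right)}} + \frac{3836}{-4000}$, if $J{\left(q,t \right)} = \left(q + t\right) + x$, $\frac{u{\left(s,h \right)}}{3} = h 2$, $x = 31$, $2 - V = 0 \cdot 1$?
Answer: $\frac{17533}{13000} \approx 1.3487$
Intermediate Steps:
$V = 2$ ($V = 2 - 0 \cdot 1 = 2 - 0 = 2 + 0 = 2$)
$u{\left(s,h \right)} = 6 h$ ($u{\left(s,h \right)} = 3 h 2 = 3 \cdot 2 h = 6 h$)
$J{\left(q,t \right)} = 31 + q + t$ ($J{\left(q,t \right)} = \left(q + t\right) + 31 = 31 + q + t$)
$X{\left(G \right)} = -13$ ($X{\left(G \right)} = 6 \left(-3\right) - -5 = -18 + 5 = -13$)
$\frac{J{\left(V,-63 \right)}}{X{\left(-27 - 4 \right)}} + \frac{3836}{-4000} = \frac{31 + 2 - 63}{-13} + \frac{3836}{-4000} = \left(-30\right) \left(- \frac{1}{13}\right) + 3836 \left(- \frac{1}{4000}\right) = \frac{30}{13} - \frac{959}{1000} = \frac{17533}{13000}$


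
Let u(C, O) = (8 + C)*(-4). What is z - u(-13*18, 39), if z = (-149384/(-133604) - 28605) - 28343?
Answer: -7347062/127 ≈ -57851.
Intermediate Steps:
z = -7232254/127 (z = (-149384*(-1/133604) - 28605) - 28343 = (142/127 - 28605) - 28343 = -3632693/127 - 28343 = -7232254/127 ≈ -56947.)
u(C, O) = -32 - 4*C
z - u(-13*18, 39) = -7232254/127 - (-32 - (-52)*18) = -7232254/127 - (-32 - 4*(-234)) = -7232254/127 - (-32 + 936) = -7232254/127 - 1*904 = -7232254/127 - 904 = -7347062/127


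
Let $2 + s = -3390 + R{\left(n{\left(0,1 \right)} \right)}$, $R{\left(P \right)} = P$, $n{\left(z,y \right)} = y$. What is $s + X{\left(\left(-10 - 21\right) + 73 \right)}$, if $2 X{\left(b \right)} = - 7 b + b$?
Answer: $-3517$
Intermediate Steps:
$X{\left(b \right)} = - 3 b$ ($X{\left(b \right)} = \frac{- 7 b + b}{2} = \frac{\left(-6\right) b}{2} = - 3 b$)
$s = -3391$ ($s = -2 + \left(-3390 + 1\right) = -2 - 3389 = -3391$)
$s + X{\left(\left(-10 - 21\right) + 73 \right)} = -3391 - 3 \left(\left(-10 - 21\right) + 73\right) = -3391 - 3 \left(-31 + 73\right) = -3391 - 126 = -3517$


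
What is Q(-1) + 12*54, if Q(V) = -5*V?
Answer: 653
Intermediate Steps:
Q(-1) + 12*54 = -5*(-1) + 12*54 = 5 + 648 = 653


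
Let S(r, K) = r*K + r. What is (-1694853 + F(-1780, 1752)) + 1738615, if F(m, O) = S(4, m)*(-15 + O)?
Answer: -12316730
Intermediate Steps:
S(r, K) = r + K*r (S(r, K) = K*r + r = r + K*r)
F(m, O) = (-15 + O)*(4 + 4*m) (F(m, O) = (4*(1 + m))*(-15 + O) = (4 + 4*m)*(-15 + O) = (-15 + O)*(4 + 4*m))
(-1694853 + F(-1780, 1752)) + 1738615 = (-1694853 + 4*(1 - 1780)*(-15 + 1752)) + 1738615 = (-1694853 + 4*(-1779)*1737) + 1738615 = (-1694853 - 12360492) + 1738615 = -14055345 + 1738615 = -12316730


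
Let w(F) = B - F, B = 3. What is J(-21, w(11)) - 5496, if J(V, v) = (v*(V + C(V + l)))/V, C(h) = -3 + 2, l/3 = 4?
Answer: -115592/21 ≈ -5504.4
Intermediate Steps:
l = 12 (l = 3*4 = 12)
w(F) = 3 - F
C(h) = -1
J(V, v) = v*(-1 + V)/V (J(V, v) = (v*(V - 1))/V = (v*(-1 + V))/V = v*(-1 + V)/V)
J(-21, w(11)) - 5496 = ((3 - 1*11) - 1*(3 - 1*11)/(-21)) - 5496 = ((3 - 11) - 1*(3 - 11)*(-1/21)) - 5496 = (-8 - 1*(-8)*(-1/21)) - 5496 = (-8 - 8/21) - 5496 = -176/21 - 5496 = -115592/21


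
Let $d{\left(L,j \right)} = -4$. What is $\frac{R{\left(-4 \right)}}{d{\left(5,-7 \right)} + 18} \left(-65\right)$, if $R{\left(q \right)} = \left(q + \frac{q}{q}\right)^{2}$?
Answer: $- \frac{585}{14} \approx -41.786$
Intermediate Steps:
$R{\left(q \right)} = \left(1 + q\right)^{2}$ ($R{\left(q \right)} = \left(q + 1\right)^{2} = \left(1 + q\right)^{2}$)
$\frac{R{\left(-4 \right)}}{d{\left(5,-7 \right)} + 18} \left(-65\right) = \frac{\left(1 - 4\right)^{2}}{-4 + 18} \left(-65\right) = \frac{\left(-3\right)^{2}}{14} \left(-65\right) = 9 \cdot \frac{1}{14} \left(-65\right) = \frac{9}{14} \left(-65\right) = - \frac{585}{14}$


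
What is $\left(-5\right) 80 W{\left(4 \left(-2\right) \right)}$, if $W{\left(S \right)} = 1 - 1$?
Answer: $0$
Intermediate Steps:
$W{\left(S \right)} = 0$ ($W{\left(S \right)} = 1 - 1 = 0$)
$\left(-5\right) 80 W{\left(4 \left(-2\right) \right)} = \left(-5\right) 80 \cdot 0 = \left(-400\right) 0 = 0$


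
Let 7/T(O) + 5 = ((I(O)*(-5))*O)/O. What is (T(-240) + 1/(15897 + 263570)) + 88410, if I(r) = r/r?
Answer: 247074818441/2794670 ≈ 88409.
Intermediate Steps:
I(r) = 1
T(O) = -7/10 (T(O) = 7/(-5 + ((1*(-5))*O)/O) = 7/(-5 + (-5*O)/O) = 7/(-5 - 5) = 7/(-10) = 7*(-⅒) = -7/10)
(T(-240) + 1/(15897 + 263570)) + 88410 = (-7/10 + 1/(15897 + 263570)) + 88410 = (-7/10 + 1/279467) + 88410 = -1956259/2794670 + 88410 = 247074818441/2794670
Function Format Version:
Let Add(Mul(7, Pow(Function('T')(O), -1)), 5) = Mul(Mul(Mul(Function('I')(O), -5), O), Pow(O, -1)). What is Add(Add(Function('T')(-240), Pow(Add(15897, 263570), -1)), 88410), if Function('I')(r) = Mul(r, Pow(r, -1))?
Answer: Rational(247074818441, 2794670) ≈ 88409.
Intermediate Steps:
Function('I')(r) = 1
Function('T')(O) = Rational(-7, 10) (Function('T')(O) = Mul(7, Pow(Add(-5, Mul(Mul(Mul(1, -5), O), Pow(O, -1))), -1)) = Mul(7, Pow(Add(-5, Mul(Mul(-5, O), Pow(O, -1))), -1)) = Mul(7, Pow(Add(-5, -5), -1)) = Mul(7, Pow(-10, -1)) = Mul(7, Rational(-1, 10)) = Rational(-7, 10))
Add(Add(Function('T')(-240), Pow(Add(15897, 263570), -1)), 88410) = Add(Add(Rational(-7, 10), Pow(Add(15897, 263570), -1)), 88410) = Add(Add(Rational(-7, 10), Pow(279467, -1)), 88410) = Add(Add(Rational(-7, 10), Rational(1, 279467)), 88410) = Add(Rational(-1956259, 2794670), 88410) = Rational(247074818441, 2794670)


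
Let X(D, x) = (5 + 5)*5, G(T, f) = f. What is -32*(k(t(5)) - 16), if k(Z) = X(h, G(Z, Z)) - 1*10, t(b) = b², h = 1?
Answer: -768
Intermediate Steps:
X(D, x) = 50 (X(D, x) = 10*5 = 50)
k(Z) = 40 (k(Z) = 50 - 1*10 = 50 - 10 = 40)
-32*(k(t(5)) - 16) = -32*(40 - 16) = -32*24 = -768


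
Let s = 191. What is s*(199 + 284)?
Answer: 92253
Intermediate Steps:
s*(199 + 284) = 191*(199 + 284) = 191*483 = 92253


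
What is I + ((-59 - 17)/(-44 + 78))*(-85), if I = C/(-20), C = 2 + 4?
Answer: 1897/10 ≈ 189.70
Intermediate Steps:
C = 6
I = -3/10 (I = 6/(-20) = -1/20*6 = -3/10 ≈ -0.30000)
I + ((-59 - 17)/(-44 + 78))*(-85) = -3/10 + ((-59 - 17)/(-44 + 78))*(-85) = -3/10 - 76/34*(-85) = -3/10 - 76*1/34*(-85) = -3/10 - 38/17*(-85) = -3/10 + 190 = 1897/10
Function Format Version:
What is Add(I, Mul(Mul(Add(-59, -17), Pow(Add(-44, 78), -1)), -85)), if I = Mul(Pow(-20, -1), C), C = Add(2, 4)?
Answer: Rational(1897, 10) ≈ 189.70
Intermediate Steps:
C = 6
I = Rational(-3, 10) (I = Mul(Pow(-20, -1), 6) = Mul(Rational(-1, 20), 6) = Rational(-3, 10) ≈ -0.30000)
Add(I, Mul(Mul(Add(-59, -17), Pow(Add(-44, 78), -1)), -85)) = Add(Rational(-3, 10), Mul(Mul(Add(-59, -17), Pow(Add(-44, 78), -1)), -85)) = Add(Rational(-3, 10), Mul(Mul(-76, Pow(34, -1)), -85)) = Add(Rational(-3, 10), Mul(Mul(-76, Rational(1, 34)), -85)) = Add(Rational(-3, 10), Mul(Rational(-38, 17), -85)) = Add(Rational(-3, 10), 190) = Rational(1897, 10)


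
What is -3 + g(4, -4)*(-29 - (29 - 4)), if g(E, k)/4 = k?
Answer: 861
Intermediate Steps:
g(E, k) = 4*k
-3 + g(4, -4)*(-29 - (29 - 4)) = -3 + (4*(-4))*(-29 - (29 - 4)) = -3 - 16*(-29 - 1*25) = -3 - 16*(-29 - 25) = -3 - 16*(-54) = -3 + 864 = 861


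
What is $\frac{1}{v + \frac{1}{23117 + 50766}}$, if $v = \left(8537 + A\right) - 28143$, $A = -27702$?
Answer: $- \frac{73883}{3495256963} \approx -2.1138 \cdot 10^{-5}$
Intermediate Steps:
$v = -47308$ ($v = \left(8537 - 27702\right) - 28143 = -19165 - 28143 = -47308$)
$\frac{1}{v + \frac{1}{23117 + 50766}} = \frac{1}{-47308 + \frac{1}{23117 + 50766}} = \frac{1}{-47308 + \frac{1}{73883}} = \frac{1}{- \frac{3495256963}{73883}} = - \frac{73883}{3495256963}$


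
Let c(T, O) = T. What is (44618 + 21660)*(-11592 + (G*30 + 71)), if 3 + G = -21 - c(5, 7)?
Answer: -821250698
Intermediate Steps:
G = -29 (G = -3 + (-21 - 1*5) = -3 + (-21 - 5) = -3 - 26 = -29)
(44618 + 21660)*(-11592 + (G*30 + 71)) = (44618 + 21660)*(-11592 + (-29*30 + 71)) = 66278*(-11592 + (-870 + 71)) = 66278*(-11592 - 799) = 66278*(-12391) = -821250698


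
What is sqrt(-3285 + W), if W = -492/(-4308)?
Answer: I*sqrt(423359366)/359 ≈ 57.314*I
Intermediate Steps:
W = 41/359 (W = -492*(-1/4308) = 41/359 ≈ 0.11421)
sqrt(-3285 + W) = sqrt(-3285 + 41/359) = sqrt(-1179274/359) = I*sqrt(423359366)/359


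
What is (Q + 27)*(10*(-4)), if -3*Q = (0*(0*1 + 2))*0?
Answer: -1080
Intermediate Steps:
Q = 0 (Q = -0*(0*1 + 2)*0/3 = -0*(0 + 2)*0/3 = -0*2*0/3 = -0*0 = -1/3*0 = 0)
(Q + 27)*(10*(-4)) = (0 + 27)*(10*(-4)) = 27*(-40) = -1080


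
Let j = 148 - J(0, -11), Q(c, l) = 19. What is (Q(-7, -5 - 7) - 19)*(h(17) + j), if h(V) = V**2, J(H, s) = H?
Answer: 0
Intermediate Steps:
j = 148 (j = 148 - 1*0 = 148 + 0 = 148)
(Q(-7, -5 - 7) - 19)*(h(17) + j) = (19 - 19)*(17**2 + 148) = 0*(289 + 148) = 0*437 = 0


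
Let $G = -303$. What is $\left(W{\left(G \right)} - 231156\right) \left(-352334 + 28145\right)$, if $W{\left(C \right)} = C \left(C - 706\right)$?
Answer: $-24175097919$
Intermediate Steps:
$W{\left(C \right)} = C \left(-706 + C\right)$ ($W{\left(C \right)} = C \left(C - 706\right) = C \left(-706 + C\right)$)
$\left(W{\left(G \right)} - 231156\right) \left(-352334 + 28145\right) = \left(- 303 \left(-706 - 303\right) - 231156\right) \left(-352334 + 28145\right) = \left(\left(-303\right) \left(-1009\right) - 231156\right) \left(-324189\right) = \left(305727 - 231156\right) \left(-324189\right) = 74571 \left(-324189\right) = -24175097919$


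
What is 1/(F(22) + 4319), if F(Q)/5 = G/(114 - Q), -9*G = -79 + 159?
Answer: 207/893933 ≈ 0.00023156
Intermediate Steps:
G = -80/9 (G = -(-79 + 159)/9 = -⅑*80 = -80/9 ≈ -8.8889)
F(Q) = -400/(9*(114 - Q)) (F(Q) = 5*(-80/(9*(114 - Q))) = -400/(9*(114 - Q)))
1/(F(22) + 4319) = 1/(400/(9*(-114 + 22)) + 4319) = 1/((400/9)/(-92) + 4319) = 1/((400/9)*(-1/92) + 4319) = 1/(-100/207 + 4319) = 1/(893933/207) = 207/893933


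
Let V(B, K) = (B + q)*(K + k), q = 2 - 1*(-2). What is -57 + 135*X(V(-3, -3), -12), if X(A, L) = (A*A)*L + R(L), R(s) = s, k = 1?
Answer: -8157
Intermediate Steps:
q = 4 (q = 2 + 2 = 4)
V(B, K) = (1 + K)*(4 + B) (V(B, K) = (B + 4)*(K + 1) = (4 + B)*(1 + K) = (1 + K)*(4 + B))
X(A, L) = L + L*A² (X(A, L) = (A*A)*L + L = A²*L + L = L*A² + L = L + L*A²)
-57 + 135*X(V(-3, -3), -12) = -57 + 135*(-12*(1 + (4 - 3 + 4*(-3) - 3*(-3))²)) = -57 + 135*(-12*(1 + (4 - 3 - 12 + 9)²)) = -57 + 135*(-12*(1 + (-2)²)) = -57 + 135*(-12*(1 + 4)) = -57 + 135*(-12*5) = -57 + 135*(-60) = -57 - 8100 = -8157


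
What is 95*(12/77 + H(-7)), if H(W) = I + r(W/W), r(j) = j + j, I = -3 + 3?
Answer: 15770/77 ≈ 204.81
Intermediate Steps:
I = 0
r(j) = 2*j
H(W) = 2 (H(W) = 0 + 2*(W/W) = 0 + 2*1 = 0 + 2 = 2)
95*(12/77 + H(-7)) = 95*(12/77 + 2) = 95*(166/77) = 15770/77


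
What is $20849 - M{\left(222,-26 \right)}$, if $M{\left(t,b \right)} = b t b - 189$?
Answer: $-129034$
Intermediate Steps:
$M{\left(t,b \right)} = -189 + t b^{2}$ ($M{\left(t,b \right)} = t b^{2} - 189 = -189 + t b^{2}$)
$20849 - M{\left(222,-26 \right)} = 20849 - \left(-189 + 222 \left(-26\right)^{2}\right) = 20849 - \left(-189 + 222 \cdot 676\right) = 20849 - \left(-189 + 150072\right) = 20849 - 149883 = -129034$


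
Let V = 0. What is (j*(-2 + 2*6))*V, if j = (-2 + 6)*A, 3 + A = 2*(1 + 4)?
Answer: 0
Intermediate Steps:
A = 7 (A = -3 + 2*(1 + 4) = -3 + 2*5 = -3 + 10 = 7)
j = 28 (j = (-2 + 6)*7 = 4*7 = 28)
(j*(-2 + 2*6))*V = (28*(-2 + 2*6))*0 = (28*(-2 + 12))*0 = (28*10)*0 = 280*0 = 0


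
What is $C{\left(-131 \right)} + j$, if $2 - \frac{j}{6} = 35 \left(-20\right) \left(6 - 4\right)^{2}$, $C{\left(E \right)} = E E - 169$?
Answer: $33804$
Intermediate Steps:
$C{\left(E \right)} = -169 + E^{2}$ ($C{\left(E \right)} = E^{2} - 169 = -169 + E^{2}$)
$j = 16812$ ($j = 12 - 6 \cdot 35 \left(-20\right) \left(6 - 4\right)^{2} = 12 - 6 \left(- 700 \cdot 2^{2}\right) = 12 - 6 \left(\left(-700\right) 4\right) = 12 - -16800 = 12 + 16800 = 16812$)
$C{\left(-131 \right)} + j = \left(-169 + \left(-131\right)^{2}\right) + 16812 = \left(-169 + 17161\right) + 16812 = 16992 + 16812 = 33804$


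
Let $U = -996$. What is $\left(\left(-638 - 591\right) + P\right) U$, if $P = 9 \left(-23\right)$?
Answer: $1430256$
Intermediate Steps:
$P = -207$
$\left(\left(-638 - 591\right) + P\right) U = \left(\left(-638 - 591\right) - 207\right) \left(-996\right) = \left(-1229 - 207\right) \left(-996\right) = \left(-1436\right) \left(-996\right) = 1430256$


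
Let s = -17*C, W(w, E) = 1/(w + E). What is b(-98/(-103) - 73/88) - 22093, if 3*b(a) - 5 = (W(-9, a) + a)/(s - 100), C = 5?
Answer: -8942814190713719/404810974920 ≈ -22091.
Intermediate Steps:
W(w, E) = 1/(E + w)
s = -85 (s = -17*5 = -85)
b(a) = 5/3 - a/555 - 1/(555*(-9 + a)) (b(a) = 5/3 + ((1/(a - 9) + a)/(-85 - 100))/3 = 5/3 + ((1/(-9 + a) + a)/(-185))/3 = 5/3 + ((a + 1/(-9 + a))*(-1/185))/3 = 5/3 + (-a/185 - 1/(185*(-9 + a)))/3 = 5/3 + (-a/555 - 1/(555*(-9 + a))) = 5/3 - a/555 - 1/(555*(-9 + a)))
b(-98/(-103) - 73/88) - 22093 = (-1 + (-9 + (-98/(-103) - 73/88))*(925 - (-98/(-103) - 73/88)))/(555*(-9 + (-98/(-103) - 73/88))) - 22093 = (-1 + (-9 + (-98*(-1/103) - 73*1/88))*(925 - (-98*(-1/103) - 73*1/88)))/(555*(-9 + (-98*(-1/103) - 73*1/88))) - 22093 = (-1 + (-9 + (98/103 - 73/88))*(925 - (98/103 - 73/88)))/(555*(-9 + (98/103 - 73/88))) - 22093 = (-1 + (-9 + 1105/9064)*(925 - 1*1105/9064))/(555*(-9 + 1105/9064)) - 22093 = (-1 - 80471*(925 - 1105/9064)/9064)/(555*(-80471/9064)) - 22093 = (1/555)*(-9064/80471)*(-1 - 80471/9064*8383095/9064) - 22093 = (1/555)*(-9064/80471)*(-1 - 674596037745/82156096) - 22093 = (1/555)*(-9064/80471)*(-674678193841/82156096) - 22093 = 674678193841/404810974920 - 22093 = -8942814190713719/404810974920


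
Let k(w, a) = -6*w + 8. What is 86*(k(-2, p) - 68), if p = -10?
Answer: -4128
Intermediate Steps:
k(w, a) = 8 - 6*w
86*(k(-2, p) - 68) = 86*((8 - 6*(-2)) - 68) = 86*((8 + 12) - 68) = 86*(20 - 68) = 86*(-48) = -4128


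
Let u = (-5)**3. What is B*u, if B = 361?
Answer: -45125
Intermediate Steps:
u = -125
B*u = 361*(-125) = -45125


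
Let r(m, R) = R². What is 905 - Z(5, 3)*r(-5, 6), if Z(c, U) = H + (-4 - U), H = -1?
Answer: 1193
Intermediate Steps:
Z(c, U) = -5 - U (Z(c, U) = -1 + (-4 - U) = -5 - U)
905 - Z(5, 3)*r(-5, 6) = 905 - (-5 - 1*3)*6² = 905 - (-5 - 3)*36 = 905 - (-8)*36 = 905 - 1*(-288) = 905 + 288 = 1193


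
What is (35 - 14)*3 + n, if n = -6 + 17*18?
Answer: 363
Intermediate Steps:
n = 300 (n = -6 + 306 = 300)
(35 - 14)*3 + n = (35 - 14)*3 + 300 = 21*3 + 300 = 63 + 300 = 363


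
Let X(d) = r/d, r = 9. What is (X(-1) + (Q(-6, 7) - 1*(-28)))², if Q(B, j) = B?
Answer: 169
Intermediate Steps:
X(d) = 9/d
(X(-1) + (Q(-6, 7) - 1*(-28)))² = (9/(-1) + (-6 - 1*(-28)))² = (9*(-1) + (-6 + 28))² = (-9 + 22)² = 13² = 169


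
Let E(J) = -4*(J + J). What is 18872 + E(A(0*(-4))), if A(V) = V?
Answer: 18872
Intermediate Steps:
E(J) = -8*J
18872 + E(A(0*(-4))) = 18872 - 0*(-4) = 18872 - 8*0 = 18872 + 0 = 18872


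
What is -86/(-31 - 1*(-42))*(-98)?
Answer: 8428/11 ≈ 766.18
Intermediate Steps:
-86/(-31 - 1*(-42))*(-98) = -86/(-31 + 42)*(-98) = -86/11*(-98) = 8428/11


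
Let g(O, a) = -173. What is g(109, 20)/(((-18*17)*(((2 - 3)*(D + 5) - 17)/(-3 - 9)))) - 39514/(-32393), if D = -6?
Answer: 21725701/13216344 ≈ 1.6439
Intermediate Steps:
g(109, 20)/(((-18*17)*(((2 - 3)*(D + 5) - 17)/(-3 - 9)))) - 39514/(-32393) = -173*(-(-3 - 9)/(306*((2 - 3)*(-6 + 5) - 17))) - 39514/(-32393) = -173*2/(51*(-1*(-1) - 17)) - 39514*(-1/32393) = -173*2/(51*(1 - 17)) + 39514/32393 = -173/((-(-4896)*(-1)/12)) + 39514/32393 = -173/((-306*4/3)) + 39514/32393 = -173/(-408) + 39514/32393 = -173*(-1/408) + 39514/32393 = 173/408 + 39514/32393 = 21725701/13216344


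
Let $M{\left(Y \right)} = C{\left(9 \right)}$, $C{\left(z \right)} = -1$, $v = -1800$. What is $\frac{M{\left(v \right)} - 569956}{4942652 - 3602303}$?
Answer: $- \frac{569957}{1340349} \approx -0.42523$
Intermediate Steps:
$M{\left(Y \right)} = -1$
$\frac{M{\left(v \right)} - 569956}{4942652 - 3602303} = \frac{-1 - 569956}{4942652 - 3602303} = - \frac{569957}{1340349}$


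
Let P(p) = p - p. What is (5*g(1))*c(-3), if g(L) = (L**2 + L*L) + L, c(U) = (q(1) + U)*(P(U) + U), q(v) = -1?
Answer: 180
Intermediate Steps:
P(p) = 0
c(U) = U*(-1 + U) (c(U) = (-1 + U)*(0 + U) = (-1 + U)*U = U*(-1 + U))
g(L) = L + 2*L**2 (g(L) = (L**2 + L**2) + L = 2*L**2 + L = L + 2*L**2)
(5*g(1))*c(-3) = (5*(1*(1 + 2*1)))*(-3*(-1 - 3)) = (5*(1*(1 + 2)))*(-3*(-4)) = (5*(1*3))*12 = (5*3)*12 = 15*12 = 180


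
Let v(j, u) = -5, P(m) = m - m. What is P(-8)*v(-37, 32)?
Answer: 0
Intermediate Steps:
P(m) = 0
P(-8)*v(-37, 32) = 0*(-5) = 0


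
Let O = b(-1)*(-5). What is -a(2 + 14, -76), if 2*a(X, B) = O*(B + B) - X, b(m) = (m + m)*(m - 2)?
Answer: -2272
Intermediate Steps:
b(m) = 2*m*(-2 + m) (b(m) = (2*m)*(-2 + m) = 2*m*(-2 + m))
O = -30 (O = (2*(-1)*(-2 - 1))*(-5) = (2*(-1)*(-3))*(-5) = 6*(-5) = -30)
a(X, B) = -30*B - X/2 (a(X, B) = (-30*(B + B) - X)/2 = (-60*B - X)/2 = (-X - 60*B)/2 = -30*B - X/2)
-a(2 + 14, -76) = -(-30*(-76) - (2 + 14)/2) = -(2280 - 1/2*16) = -(2280 - 8) = -1*2272 = -2272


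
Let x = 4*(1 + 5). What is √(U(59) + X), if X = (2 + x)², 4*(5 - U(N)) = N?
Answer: √2665/2 ≈ 25.812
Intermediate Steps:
U(N) = 5 - N/4
x = 24 (x = 4*6 = 24)
X = 676 (X = (2 + 24)² = 26² = 676)
√(U(59) + X) = √((5 - ¼*59) + 676) = √((5 - 59/4) + 676) = √(-39/4 + 676) = √(2665/4) = √2665/2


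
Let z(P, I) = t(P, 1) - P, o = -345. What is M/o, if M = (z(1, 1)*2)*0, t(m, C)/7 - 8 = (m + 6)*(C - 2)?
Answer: 0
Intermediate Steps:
t(m, C) = 56 + 7*(-2 + C)*(6 + m) (t(m, C) = 56 + 7*((m + 6)*(C - 2)) = 56 + 7*((6 + m)*(-2 + C)) = 56 + 7*((-2 + C)*(6 + m)) = 56 + 7*(-2 + C)*(6 + m))
z(P, I) = 14 - 8*P (z(P, I) = (-28 - 14*P + 42*1 + 7*1*P) - P = (-28 - 14*P + 42 + 7*P) - P = (14 - 7*P) - P = 14 - 8*P)
M = 0 (M = ((14 - 8*1)*2)*0 = ((14 - 8)*2)*0 = (6*2)*0 = 12*0 = 0)
M/o = 0/(-345) = 0*(-1/345) = 0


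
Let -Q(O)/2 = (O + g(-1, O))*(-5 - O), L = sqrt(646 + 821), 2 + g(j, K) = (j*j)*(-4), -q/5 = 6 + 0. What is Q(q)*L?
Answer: 5400*sqrt(163) ≈ 68943.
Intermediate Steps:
q = -30 (q = -5*(6 + 0) = -5*6 = -30)
g(j, K) = -2 - 4*j**2 (g(j, K) = -2 + (j*j)*(-4) = -2 + j**2*(-4) = -2 - 4*j**2)
L = 3*sqrt(163) (L = sqrt(1467) = 3*sqrt(163) ≈ 38.301)
Q(O) = -2*(-6 + O)*(-5 - O) (Q(O) = -2*(O + (-2 - 4*(-1)**2))*(-5 - O) = -2*(O + (-2 - 4*1))*(-5 - O) = -2*(O + (-2 - 4))*(-5 - O) = -2*(O - 6)*(-5 - O) = -2*(-6 + O)*(-5 - O))
Q(q)*L = (-60 - 2*(-30) + 2*(-30)**2)*(3*sqrt(163)) = (-60 + 60 + 2*900)*(3*sqrt(163)) = (-60 + 60 + 1800)*(3*sqrt(163)) = 1800*(3*sqrt(163)) = 5400*sqrt(163)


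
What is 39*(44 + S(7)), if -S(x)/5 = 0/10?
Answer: 1716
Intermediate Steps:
S(x) = 0 (S(x) = -0/10 = -5*0 = 0)
39*(44 + S(7)) = 39*(44 + 0) = 39*44 = 1716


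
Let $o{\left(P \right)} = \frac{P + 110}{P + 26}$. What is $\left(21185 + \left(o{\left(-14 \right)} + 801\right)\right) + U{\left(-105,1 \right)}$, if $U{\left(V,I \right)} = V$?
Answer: $21889$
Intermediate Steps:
$o{\left(P \right)} = \frac{110 + P}{26 + P}$
$\left(21185 + \left(o{\left(-14 \right)} + 801\right)\right) + U{\left(-105,1 \right)} = \left(21185 + \left(\frac{110 - 14}{26 - 14} + 801\right)\right) - 105 = \left(21185 + \left(\frac{1}{12} \cdot 96 + 801\right)\right) - 105 = \left(21185 + \left(8 + 801\right)\right) - 105 = \left(21185 + 809\right) - 105 = 21994 - 105 = 21889$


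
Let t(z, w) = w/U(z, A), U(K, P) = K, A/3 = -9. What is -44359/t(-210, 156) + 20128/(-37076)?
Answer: 1106968781/18538 ≈ 59714.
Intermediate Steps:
A = -27 (A = 3*(-9) = -27)
t(z, w) = w/z
-44359/t(-210, 156) + 20128/(-37076) = -44359/(156/(-210)) + 20128/(-37076) = -44359/(156*(-1/210)) + 20128*(-1/37076) = -44359/(-26/35) - 5032/9269 = -44359*(-35/26) - 5032/9269 = 1552565/26 - 5032/9269 = 1106968781/18538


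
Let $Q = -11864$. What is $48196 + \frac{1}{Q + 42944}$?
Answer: $\frac{1497931681}{31080} \approx 48196.0$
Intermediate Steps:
$48196 + \frac{1}{Q + 42944} = 48196 + \frac{1}{-11864 + 42944} = 48196 + \frac{1}{31080} = \frac{1497931681}{31080}$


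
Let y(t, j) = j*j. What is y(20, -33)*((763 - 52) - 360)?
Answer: 382239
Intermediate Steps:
y(t, j) = j²
y(20, -33)*((763 - 52) - 360) = (-33)²*((763 - 52) - 360) = 1089*(711 - 360) = 1089*351 = 382239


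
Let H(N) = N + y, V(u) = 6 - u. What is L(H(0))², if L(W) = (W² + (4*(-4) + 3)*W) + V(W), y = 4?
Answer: 1156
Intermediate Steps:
H(N) = 4 + N (H(N) = N + 4 = 4 + N)
L(W) = 6 + W² - 14*W (L(W) = (W² + (4*(-4) + 3)*W) + (6 - W) = (W² + (-16 + 3)*W) + (6 - W) = (W² - 13*W) + (6 - W) = 6 + W² - 14*W)
L(H(0))² = (6 + (4 + 0)² - 14*(4 + 0))² = (6 + 4² - 14*4)² = (6 + 16 - 56)² = (-34)² = 1156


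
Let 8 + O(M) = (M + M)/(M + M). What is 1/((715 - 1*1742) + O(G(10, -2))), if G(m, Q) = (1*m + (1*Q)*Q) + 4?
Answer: -1/1034 ≈ -0.00096712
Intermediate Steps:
G(m, Q) = 4 + m + Q**2 (G(m, Q) = (m + Q*Q) + 4 = (m + Q**2) + 4 = 4 + m + Q**2)
O(M) = -7 (O(M) = -8 + (M + M)/(M + M) = -8 + (2*M)/((2*M)) = -8 + (2*M)*(1/(2*M)) = -8 + 1 = -7)
1/((715 - 1*1742) + O(G(10, -2))) = 1/((715 - 1*1742) - 7) = 1/((715 - 1742) - 7) = 1/(-1027 - 7) = 1/(-1034) = -1/1034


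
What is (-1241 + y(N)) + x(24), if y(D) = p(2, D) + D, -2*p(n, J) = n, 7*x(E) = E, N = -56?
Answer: -9062/7 ≈ -1294.6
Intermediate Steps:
x(E) = E/7
p(n, J) = -n/2
y(D) = -1 + D (y(D) = -½*2 + D = -1 + D)
(-1241 + y(N)) + x(24) = (-1241 + (-1 - 56)) + (⅐)*24 = (-1241 - 57) + 24/7 = -1298 + 24/7 = -9062/7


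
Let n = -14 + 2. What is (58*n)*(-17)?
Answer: 11832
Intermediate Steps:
n = -12
(58*n)*(-17) = (58*(-12))*(-17) = -696*(-17) = 11832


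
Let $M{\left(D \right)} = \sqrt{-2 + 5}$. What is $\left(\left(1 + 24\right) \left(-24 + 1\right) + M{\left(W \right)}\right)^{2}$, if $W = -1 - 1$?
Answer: $\left(-575 + \sqrt{3}\right)^{2} \approx 3.2864 \cdot 10^{5}$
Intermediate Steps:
$W = -2$ ($W = -1 - 1 = -2$)
$M{\left(D \right)} = \sqrt{3}$
$\left(\left(1 + 24\right) \left(-24 + 1\right) + M{\left(W \right)}\right)^{2} = \left(\left(1 + 24\right) \left(-24 + 1\right) + \sqrt{3}\right)^{2} = \left(25 \left(-23\right) + \sqrt{3}\right)^{2} = \left(-575 + \sqrt{3}\right)^{2}$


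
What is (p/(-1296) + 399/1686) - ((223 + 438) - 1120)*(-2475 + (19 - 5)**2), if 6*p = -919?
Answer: -2285701089073/2185056 ≈ -1.0461e+6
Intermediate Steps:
p = -919/6 (p = (1/6)*(-919) = -919/6 ≈ -153.17)
(p/(-1296) + 399/1686) - ((223 + 438) - 1120)*(-2475 + (19 - 5)**2) = (-919/6/(-1296) + 399/1686) - ((223 + 438) - 1120)*(-2475 + (19 - 5)**2) = (-919/6*(-1/1296) + 399*(1/1686)) - (661 - 1120)*(-2475 + 14**2) = (919/7776 + 133/562) - (-459)*(-2475 + 196) = 775343/2185056 - (-459)*(-2279) = 775343/2185056 - 1*1046061 = 775343/2185056 - 1046061 = -2285701089073/2185056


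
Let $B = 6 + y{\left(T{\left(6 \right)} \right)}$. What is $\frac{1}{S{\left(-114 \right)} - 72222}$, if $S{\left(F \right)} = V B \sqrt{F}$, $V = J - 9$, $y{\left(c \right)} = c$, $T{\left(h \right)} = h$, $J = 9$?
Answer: $- \frac{1}{72222} \approx -1.3846 \cdot 10^{-5}$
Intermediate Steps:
$B = 12$ ($B = 6 + 6 = 12$)
$V = 0$ ($V = 9 - 9 = 0$)
$S{\left(F \right)} = 0$ ($S{\left(F \right)} = 0 \cdot 12 \sqrt{F} = 0$)
$\frac{1}{S{\left(-114 \right)} - 72222} = \frac{1}{0 - 72222} = \frac{1}{-72222} = - \frac{1}{72222}$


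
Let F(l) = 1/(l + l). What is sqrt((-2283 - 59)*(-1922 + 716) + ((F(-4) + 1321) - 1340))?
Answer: 3*sqrt(5021214)/4 ≈ 1680.6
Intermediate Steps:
F(l) = 1/(2*l)
sqrt((-2283 - 59)*(-1922 + 716) + ((F(-4) + 1321) - 1340)) = sqrt((-2283 - 59)*(-1922 + 716) + (((1/2)/(-4) + 1321) - 1340)) = sqrt(-2342*(-1206) + (((1/2)*(-1/4) + 1321) - 1340)) = sqrt(2824452 + ((-1/8 + 1321) - 1340)) = sqrt(2824452 + (10567/8 - 1340)) = sqrt(2824452 - 153/8) = sqrt(22595463/8) = 3*sqrt(5021214)/4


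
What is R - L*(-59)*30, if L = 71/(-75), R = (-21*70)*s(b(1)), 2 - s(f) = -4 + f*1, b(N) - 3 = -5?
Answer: -67178/5 ≈ -13436.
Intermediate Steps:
b(N) = -2 (b(N) = 3 - 5 = -2)
s(f) = 6 - f (s(f) = 2 - (-4 + f*1) = 2 - (-4 + f) = 2 + (4 - f) = 6 - f)
R = -11760 (R = (-21*70)*(6 - 1*(-2)) = -1470*(6 + 2) = -1470*8 = -11760)
L = -71/75 (L = 71*(-1/75) = -71/75 ≈ -0.94667)
R - L*(-59)*30 = -11760 - (-71/75*(-59))*30 = -11760 - 4189*30/75 = -11760 - 1*8378/5 = -11760 - 8378/5 = -67178/5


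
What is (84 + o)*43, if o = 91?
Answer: 7525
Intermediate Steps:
(84 + o)*43 = (84 + 91)*43 = 175*43 = 7525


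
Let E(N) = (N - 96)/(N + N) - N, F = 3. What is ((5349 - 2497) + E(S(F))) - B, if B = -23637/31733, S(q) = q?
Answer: 179878185/63466 ≈ 2834.2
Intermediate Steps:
E(N) = -N + (-96 + N)/(2*N) (E(N) = (-96 + N)/((2*N)) - N = (-96 + N)*(1/(2*N)) - N = (-96 + N)/(2*N) - N = -N + (-96 + N)/(2*N))
B = -23637/31733 (B = -23637*1/31733 = -23637/31733 ≈ -0.74487)
((5349 - 2497) + E(S(F))) - B = ((5349 - 2497) + (1/2 - 1*3 - 48/3)) - 1*(-23637/31733) = (2852 + (1/2 - 3 - 48*1/3)) + 23637/31733 = (2852 + (1/2 - 3 - 16)) + 23637/31733 = (2852 - 37/2) + 23637/31733 = 5667/2 + 23637/31733 = 179878185/63466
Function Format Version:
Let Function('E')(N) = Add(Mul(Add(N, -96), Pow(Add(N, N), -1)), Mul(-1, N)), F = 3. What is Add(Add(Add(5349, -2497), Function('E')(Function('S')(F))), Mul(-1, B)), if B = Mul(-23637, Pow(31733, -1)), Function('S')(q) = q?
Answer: Rational(179878185, 63466) ≈ 2834.2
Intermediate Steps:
Function('E')(N) = Add(Mul(-1, N), Mul(Rational(1, 2), Pow(N, -1), Add(-96, N))) (Function('E')(N) = Add(Mul(Add(-96, N), Pow(Mul(2, N), -1)), Mul(-1, N)) = Add(Mul(Add(-96, N), Mul(Rational(1, 2), Pow(N, -1))), Mul(-1, N)) = Add(Mul(Rational(1, 2), Pow(N, -1), Add(-96, N)), Mul(-1, N)) = Add(Mul(-1, N), Mul(Rational(1, 2), Pow(N, -1), Add(-96, N))))
B = Rational(-23637, 31733) (B = Mul(-23637, Rational(1, 31733)) = Rational(-23637, 31733) ≈ -0.74487)
Add(Add(Add(5349, -2497), Function('E')(Function('S')(F))), Mul(-1, B)) = Add(Add(Add(5349, -2497), Add(Rational(1, 2), Mul(-1, 3), Mul(-48, Pow(3, -1)))), Mul(-1, Rational(-23637, 31733))) = Add(Add(2852, Add(Rational(1, 2), -3, Mul(-48, Rational(1, 3)))), Rational(23637, 31733)) = Add(Add(2852, Add(Rational(1, 2), -3, -16)), Rational(23637, 31733)) = Add(Add(2852, Rational(-37, 2)), Rational(23637, 31733)) = Add(Rational(5667, 2), Rational(23637, 31733)) = Rational(179878185, 63466)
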